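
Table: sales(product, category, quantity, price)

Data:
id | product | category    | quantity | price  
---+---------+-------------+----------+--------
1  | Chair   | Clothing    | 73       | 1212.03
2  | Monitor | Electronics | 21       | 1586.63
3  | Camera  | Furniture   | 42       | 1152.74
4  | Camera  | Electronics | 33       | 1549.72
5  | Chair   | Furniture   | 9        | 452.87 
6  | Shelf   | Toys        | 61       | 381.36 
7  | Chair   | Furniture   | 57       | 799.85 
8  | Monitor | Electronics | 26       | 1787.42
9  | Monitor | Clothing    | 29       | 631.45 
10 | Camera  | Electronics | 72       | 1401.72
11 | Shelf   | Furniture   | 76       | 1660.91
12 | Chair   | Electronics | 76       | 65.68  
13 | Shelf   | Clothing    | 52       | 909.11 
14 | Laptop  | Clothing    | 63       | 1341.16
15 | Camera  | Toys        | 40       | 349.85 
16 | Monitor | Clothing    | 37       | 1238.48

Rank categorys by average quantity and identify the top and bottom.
SELECT category, AVG(quantity)
FROM sales
GROUP BY category
ORDER BY AVG(quantity)

All groups:
  Electronics: 45.60
  Furniture: 46.00
  Toys: 50.50
  Clothing: 50.80

Highest: Clothing (50.80)
Lowest: Electronics (45.60)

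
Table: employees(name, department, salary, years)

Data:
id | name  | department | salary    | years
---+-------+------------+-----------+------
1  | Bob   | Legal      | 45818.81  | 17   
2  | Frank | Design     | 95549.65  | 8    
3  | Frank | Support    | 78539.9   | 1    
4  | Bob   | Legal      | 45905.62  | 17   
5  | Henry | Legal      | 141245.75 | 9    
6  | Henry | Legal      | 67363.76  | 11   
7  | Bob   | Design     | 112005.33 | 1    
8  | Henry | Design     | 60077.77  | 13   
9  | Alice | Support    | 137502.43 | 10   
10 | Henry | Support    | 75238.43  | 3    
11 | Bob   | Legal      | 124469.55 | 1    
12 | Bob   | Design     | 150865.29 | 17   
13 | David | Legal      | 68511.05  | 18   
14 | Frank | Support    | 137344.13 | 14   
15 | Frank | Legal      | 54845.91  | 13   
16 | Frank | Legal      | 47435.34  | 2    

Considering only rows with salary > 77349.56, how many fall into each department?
SELECT department, COUNT(*)
FROM employees
WHERE salary > 77349.56
GROUP BY department

Note: WHERE filters rows before grouping.

Result:
  Design: 3
  Legal: 2
  Support: 3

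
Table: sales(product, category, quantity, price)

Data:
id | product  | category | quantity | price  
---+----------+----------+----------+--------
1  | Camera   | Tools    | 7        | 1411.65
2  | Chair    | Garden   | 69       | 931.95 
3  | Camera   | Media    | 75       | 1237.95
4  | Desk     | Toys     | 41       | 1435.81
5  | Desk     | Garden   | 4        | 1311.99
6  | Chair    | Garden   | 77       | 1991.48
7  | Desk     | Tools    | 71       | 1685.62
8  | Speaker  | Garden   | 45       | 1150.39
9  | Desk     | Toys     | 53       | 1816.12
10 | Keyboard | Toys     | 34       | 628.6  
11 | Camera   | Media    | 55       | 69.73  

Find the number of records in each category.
SELECT category, COUNT(*) as count
FROM sales
GROUP BY category

Result:
  Garden: 4
  Media: 2
  Tools: 2
  Toys: 3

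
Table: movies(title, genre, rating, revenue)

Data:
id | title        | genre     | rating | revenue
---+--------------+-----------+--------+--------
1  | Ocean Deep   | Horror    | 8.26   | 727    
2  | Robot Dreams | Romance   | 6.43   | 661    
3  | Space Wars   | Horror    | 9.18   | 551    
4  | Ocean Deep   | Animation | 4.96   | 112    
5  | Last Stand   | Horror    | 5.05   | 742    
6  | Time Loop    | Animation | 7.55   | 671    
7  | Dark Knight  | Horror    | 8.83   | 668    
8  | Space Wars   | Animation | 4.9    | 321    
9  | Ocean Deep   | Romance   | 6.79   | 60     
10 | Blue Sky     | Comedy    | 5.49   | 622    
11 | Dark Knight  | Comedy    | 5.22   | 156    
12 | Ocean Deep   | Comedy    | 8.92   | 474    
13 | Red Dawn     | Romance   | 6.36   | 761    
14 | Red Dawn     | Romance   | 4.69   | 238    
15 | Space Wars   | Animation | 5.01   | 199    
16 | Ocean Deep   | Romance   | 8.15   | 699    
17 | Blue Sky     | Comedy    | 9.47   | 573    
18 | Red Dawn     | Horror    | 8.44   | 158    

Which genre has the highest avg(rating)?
SELECT genre, AVG(rating) as val
FROM movies
GROUP BY genre
ORDER BY val DESC
LIMIT 1

Result: Horror with avg(rating) = 7.95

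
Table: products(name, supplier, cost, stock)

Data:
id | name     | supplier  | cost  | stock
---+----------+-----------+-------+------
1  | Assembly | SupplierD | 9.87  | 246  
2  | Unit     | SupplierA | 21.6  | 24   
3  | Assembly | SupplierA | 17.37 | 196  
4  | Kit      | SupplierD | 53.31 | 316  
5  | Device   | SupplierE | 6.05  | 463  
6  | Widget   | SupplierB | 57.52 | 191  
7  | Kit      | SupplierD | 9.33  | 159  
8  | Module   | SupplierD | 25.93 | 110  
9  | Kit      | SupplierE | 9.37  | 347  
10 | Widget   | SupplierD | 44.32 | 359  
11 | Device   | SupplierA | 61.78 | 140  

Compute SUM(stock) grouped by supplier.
SELECT supplier, SUM(stock) as result
FROM products
GROUP BY supplier

Result:
  SupplierA: 360
  SupplierB: 191
  SupplierD: 1190
  SupplierE: 810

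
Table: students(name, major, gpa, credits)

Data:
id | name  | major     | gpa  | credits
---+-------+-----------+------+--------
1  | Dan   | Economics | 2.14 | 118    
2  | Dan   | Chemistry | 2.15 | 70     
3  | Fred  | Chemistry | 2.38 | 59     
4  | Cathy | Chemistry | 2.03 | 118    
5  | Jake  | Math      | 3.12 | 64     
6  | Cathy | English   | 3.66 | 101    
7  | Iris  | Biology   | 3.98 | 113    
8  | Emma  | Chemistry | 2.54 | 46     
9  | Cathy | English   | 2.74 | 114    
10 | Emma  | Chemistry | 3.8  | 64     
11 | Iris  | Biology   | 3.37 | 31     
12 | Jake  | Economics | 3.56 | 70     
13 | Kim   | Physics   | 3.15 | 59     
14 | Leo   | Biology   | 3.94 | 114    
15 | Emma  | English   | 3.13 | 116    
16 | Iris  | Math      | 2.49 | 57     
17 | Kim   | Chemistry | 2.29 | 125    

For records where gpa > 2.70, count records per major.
SELECT major, COUNT(*)
FROM students
WHERE gpa > 2.70
GROUP BY major

Note: WHERE filters rows before grouping.

Result:
  Biology: 3
  Chemistry: 1
  Economics: 1
  English: 3
  Math: 1
  Physics: 1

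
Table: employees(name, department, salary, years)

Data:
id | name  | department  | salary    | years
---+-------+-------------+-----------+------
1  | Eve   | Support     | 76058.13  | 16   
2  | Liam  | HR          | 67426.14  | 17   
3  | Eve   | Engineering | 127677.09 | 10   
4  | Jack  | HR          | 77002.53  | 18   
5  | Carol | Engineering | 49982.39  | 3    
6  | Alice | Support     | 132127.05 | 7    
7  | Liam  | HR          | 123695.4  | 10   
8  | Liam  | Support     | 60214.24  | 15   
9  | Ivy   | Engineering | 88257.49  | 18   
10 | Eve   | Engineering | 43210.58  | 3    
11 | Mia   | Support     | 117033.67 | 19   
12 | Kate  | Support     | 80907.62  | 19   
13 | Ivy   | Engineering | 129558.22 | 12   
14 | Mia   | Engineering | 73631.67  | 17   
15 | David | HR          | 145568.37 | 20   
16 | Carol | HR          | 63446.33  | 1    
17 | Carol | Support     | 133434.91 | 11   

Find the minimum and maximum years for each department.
SELECT department, MIN(years), MAX(years)
FROM employees
GROUP BY department

Result:
  Engineering: min=3, max=18
  HR: min=1, max=20
  Support: min=7, max=19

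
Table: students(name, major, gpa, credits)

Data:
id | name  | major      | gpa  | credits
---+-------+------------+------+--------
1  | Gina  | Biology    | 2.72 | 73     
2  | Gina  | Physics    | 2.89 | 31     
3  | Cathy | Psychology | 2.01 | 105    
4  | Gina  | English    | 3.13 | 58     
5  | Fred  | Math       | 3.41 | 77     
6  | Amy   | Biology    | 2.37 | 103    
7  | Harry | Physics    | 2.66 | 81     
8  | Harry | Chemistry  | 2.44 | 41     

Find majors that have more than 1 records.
SELECT major, COUNT(*) as cnt
FROM students
GROUP BY major
HAVING COUNT(*) > 1

Result:
  Biology: 2
  Physics: 2

Note: HAVING filters groups after aggregation, WHERE filters rows before.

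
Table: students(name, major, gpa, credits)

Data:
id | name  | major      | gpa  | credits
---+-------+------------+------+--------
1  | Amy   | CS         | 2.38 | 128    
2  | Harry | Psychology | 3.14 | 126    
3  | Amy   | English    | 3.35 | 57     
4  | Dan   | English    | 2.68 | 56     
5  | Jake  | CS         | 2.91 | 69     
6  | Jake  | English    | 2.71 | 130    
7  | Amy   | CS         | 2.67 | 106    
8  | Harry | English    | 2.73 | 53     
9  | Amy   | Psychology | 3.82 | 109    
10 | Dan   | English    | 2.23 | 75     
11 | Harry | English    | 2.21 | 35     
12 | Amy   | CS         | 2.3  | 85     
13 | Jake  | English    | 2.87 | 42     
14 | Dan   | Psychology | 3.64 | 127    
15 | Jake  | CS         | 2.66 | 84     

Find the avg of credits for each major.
SELECT major, AVG(credits) as result
FROM students
GROUP BY major

Result:
  CS: 94.40
  English: 64.00
  Psychology: 120.67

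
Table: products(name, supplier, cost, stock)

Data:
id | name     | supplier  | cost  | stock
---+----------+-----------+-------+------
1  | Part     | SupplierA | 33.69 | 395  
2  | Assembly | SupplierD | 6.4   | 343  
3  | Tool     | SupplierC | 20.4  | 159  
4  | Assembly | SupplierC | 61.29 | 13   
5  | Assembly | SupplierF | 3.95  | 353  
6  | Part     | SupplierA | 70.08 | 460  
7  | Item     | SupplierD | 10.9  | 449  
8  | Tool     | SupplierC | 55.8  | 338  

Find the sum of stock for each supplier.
SELECT supplier, SUM(stock) as result
FROM products
GROUP BY supplier

Result:
  SupplierA: 855
  SupplierC: 510
  SupplierD: 792
  SupplierF: 353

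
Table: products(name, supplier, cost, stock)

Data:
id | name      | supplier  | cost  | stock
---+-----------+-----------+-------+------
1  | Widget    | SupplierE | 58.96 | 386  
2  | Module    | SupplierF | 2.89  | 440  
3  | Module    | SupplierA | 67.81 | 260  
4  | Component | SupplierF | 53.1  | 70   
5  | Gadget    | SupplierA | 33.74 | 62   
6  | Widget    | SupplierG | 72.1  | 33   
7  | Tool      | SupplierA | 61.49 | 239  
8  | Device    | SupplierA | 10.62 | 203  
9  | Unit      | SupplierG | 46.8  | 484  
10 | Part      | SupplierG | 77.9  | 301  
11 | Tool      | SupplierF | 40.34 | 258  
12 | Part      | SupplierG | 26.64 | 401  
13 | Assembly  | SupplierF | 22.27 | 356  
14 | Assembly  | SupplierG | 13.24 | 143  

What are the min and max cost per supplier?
SELECT supplier, MIN(cost), MAX(cost)
FROM products
GROUP BY supplier

Result:
  SupplierA: min=10.62, max=67.81
  SupplierE: min=58.96, max=58.96
  SupplierF: min=2.89, max=53.10
  SupplierG: min=13.24, max=77.90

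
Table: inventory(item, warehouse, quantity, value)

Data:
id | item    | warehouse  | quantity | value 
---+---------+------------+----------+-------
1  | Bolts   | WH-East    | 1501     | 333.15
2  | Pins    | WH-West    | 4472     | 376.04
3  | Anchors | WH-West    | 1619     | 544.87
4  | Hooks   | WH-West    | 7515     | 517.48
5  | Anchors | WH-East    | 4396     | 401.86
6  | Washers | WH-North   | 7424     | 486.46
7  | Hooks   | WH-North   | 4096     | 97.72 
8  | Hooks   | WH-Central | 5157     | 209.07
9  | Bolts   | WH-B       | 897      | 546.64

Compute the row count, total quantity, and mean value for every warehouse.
SELECT warehouse,
       COUNT(*) as cnt,
       SUM(quantity) as total_quantity,
       AVG(value) as avg_value
FROM inventory
GROUP BY warehouse

Result:
  WH-B: 1 records, 897 total quantity, 546.64 avg value
  WH-Central: 1 records, 5157 total quantity, 209.07 avg value
  WH-East: 2 records, 5897 total quantity, 367.51 avg value
  WH-North: 2 records, 11520 total quantity, 292.09 avg value
  WH-West: 3 records, 13606 total quantity, 479.46 avg value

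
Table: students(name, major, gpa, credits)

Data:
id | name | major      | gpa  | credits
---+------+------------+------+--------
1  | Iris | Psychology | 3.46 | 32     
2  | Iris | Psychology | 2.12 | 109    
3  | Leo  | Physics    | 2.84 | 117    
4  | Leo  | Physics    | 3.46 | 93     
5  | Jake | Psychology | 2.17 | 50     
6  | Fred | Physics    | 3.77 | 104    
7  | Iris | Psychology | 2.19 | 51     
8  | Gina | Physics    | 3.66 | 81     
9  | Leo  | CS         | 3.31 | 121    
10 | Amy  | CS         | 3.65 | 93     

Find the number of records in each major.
SELECT major, COUNT(*) as count
FROM students
GROUP BY major

Result:
  CS: 2
  Physics: 4
  Psychology: 4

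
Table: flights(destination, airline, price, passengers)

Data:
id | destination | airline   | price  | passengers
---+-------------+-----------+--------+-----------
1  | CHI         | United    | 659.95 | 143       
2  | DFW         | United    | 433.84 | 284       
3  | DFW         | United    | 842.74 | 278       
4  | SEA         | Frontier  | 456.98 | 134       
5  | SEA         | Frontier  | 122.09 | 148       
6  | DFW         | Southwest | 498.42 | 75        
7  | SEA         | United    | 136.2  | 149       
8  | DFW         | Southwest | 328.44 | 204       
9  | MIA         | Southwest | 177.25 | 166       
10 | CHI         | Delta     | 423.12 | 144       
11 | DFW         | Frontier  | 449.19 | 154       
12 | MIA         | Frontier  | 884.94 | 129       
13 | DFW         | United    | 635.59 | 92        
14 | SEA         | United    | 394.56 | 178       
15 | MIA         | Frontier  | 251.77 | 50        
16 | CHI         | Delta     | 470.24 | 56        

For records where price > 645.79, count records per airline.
SELECT airline, COUNT(*)
FROM flights
WHERE price > 645.79
GROUP BY airline

Note: WHERE filters rows before grouping.

Result:
  Frontier: 1
  United: 2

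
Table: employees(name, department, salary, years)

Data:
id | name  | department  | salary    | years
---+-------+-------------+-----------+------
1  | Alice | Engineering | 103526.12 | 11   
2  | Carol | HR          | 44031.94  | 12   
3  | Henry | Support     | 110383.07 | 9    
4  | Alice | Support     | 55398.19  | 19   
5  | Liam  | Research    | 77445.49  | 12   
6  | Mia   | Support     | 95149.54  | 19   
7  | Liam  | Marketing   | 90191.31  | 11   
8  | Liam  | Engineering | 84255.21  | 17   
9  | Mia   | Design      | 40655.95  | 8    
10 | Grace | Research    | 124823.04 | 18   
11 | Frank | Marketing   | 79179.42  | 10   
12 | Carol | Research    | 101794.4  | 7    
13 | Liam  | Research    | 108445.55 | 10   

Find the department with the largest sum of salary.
SELECT department, SUM(salary) as val
FROM employees
GROUP BY department
ORDER BY val DESC
LIMIT 1

Result: Research with sum(salary) = 412508.48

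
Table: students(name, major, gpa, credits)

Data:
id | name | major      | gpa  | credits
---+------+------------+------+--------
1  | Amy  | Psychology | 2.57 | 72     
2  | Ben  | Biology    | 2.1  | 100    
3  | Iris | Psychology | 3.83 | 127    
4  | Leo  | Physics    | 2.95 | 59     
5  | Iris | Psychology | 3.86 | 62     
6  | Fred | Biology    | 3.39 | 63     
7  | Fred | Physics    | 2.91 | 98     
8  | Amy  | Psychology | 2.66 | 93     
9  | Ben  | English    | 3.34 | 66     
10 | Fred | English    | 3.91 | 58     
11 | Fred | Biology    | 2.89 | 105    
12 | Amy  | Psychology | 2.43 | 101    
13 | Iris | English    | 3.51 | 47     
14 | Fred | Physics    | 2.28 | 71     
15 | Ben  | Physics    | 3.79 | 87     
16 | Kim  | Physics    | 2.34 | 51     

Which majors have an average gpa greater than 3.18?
SELECT major, AVG(gpa)
FROM students
GROUP BY major
HAVING AVG(gpa) > 3.18

Result:
  English: avg=3.59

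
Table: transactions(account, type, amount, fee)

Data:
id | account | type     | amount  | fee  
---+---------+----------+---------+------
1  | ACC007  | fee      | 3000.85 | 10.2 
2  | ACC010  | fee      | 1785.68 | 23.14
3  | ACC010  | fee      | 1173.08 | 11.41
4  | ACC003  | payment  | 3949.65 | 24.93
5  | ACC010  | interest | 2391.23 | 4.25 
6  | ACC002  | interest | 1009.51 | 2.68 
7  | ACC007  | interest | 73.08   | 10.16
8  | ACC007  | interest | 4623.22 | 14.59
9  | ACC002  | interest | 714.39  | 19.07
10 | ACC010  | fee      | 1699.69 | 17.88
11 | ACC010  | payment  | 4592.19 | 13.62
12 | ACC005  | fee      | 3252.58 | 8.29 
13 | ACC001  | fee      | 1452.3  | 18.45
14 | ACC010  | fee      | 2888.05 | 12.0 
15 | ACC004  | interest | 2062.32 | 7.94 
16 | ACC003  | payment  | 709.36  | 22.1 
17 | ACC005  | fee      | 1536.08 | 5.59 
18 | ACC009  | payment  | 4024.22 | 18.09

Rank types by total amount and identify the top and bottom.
SELECT type, SUM(amount)
FROM transactions
GROUP BY type
ORDER BY SUM(amount)

All groups:
  interest: 10873.75
  payment: 13275.42
  fee: 16788.31

Highest: fee (16788.31)
Lowest: interest (10873.75)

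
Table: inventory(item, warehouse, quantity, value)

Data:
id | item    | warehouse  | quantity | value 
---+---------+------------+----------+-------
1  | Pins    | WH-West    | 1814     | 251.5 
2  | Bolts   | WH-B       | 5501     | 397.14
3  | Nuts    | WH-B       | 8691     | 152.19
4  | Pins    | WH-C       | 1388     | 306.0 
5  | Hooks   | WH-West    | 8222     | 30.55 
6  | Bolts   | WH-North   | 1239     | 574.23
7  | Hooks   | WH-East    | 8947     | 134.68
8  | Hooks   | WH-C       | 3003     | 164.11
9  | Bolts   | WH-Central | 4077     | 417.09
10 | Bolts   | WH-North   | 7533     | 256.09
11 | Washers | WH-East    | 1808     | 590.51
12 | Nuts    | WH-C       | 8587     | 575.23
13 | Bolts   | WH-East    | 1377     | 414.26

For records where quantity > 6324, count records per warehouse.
SELECT warehouse, COUNT(*)
FROM inventory
WHERE quantity > 6324
GROUP BY warehouse

Note: WHERE filters rows before grouping.

Result:
  WH-B: 1
  WH-C: 1
  WH-East: 1
  WH-North: 1
  WH-West: 1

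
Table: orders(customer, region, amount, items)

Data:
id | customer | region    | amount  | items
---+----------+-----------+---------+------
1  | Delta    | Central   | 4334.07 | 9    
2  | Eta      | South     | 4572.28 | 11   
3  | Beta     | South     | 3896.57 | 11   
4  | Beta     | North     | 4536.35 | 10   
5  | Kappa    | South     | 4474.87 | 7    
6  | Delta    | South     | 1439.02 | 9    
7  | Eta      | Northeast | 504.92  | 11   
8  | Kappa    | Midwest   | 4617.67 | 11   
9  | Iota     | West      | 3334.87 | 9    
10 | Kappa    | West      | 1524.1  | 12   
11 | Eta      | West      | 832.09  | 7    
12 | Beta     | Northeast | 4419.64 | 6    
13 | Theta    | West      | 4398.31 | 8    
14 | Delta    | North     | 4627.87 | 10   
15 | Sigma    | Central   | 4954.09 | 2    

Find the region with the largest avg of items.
SELECT region, AVG(items) as val
FROM orders
GROUP BY region
ORDER BY val DESC
LIMIT 1

Result: Midwest with avg(items) = 11.00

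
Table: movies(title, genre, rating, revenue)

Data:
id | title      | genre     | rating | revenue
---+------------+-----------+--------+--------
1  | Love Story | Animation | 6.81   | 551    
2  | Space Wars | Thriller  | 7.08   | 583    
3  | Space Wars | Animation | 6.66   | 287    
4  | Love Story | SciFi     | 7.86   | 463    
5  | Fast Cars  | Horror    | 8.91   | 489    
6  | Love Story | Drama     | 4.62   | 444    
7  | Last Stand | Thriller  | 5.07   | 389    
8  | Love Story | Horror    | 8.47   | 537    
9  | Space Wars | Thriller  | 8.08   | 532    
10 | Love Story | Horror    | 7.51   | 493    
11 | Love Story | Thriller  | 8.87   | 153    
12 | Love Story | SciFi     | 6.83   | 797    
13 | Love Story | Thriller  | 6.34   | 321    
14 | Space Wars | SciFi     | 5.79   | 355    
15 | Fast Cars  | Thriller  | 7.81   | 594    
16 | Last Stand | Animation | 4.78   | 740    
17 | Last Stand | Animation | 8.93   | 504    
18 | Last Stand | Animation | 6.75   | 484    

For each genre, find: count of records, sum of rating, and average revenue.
SELECT genre,
       COUNT(*) as cnt,
       SUM(rating) as total_rating,
       AVG(revenue) as avg_revenue
FROM movies
GROUP BY genre

Result:
  Animation: 5 records, 33.93 total rating, 513.20 avg revenue
  Drama: 1 records, 4.62 total rating, 444.00 avg revenue
  Horror: 3 records, 24.89 total rating, 506.33 avg revenue
  SciFi: 3 records, 20.48 total rating, 538.33 avg revenue
  Thriller: 6 records, 43.25 total rating, 428.67 avg revenue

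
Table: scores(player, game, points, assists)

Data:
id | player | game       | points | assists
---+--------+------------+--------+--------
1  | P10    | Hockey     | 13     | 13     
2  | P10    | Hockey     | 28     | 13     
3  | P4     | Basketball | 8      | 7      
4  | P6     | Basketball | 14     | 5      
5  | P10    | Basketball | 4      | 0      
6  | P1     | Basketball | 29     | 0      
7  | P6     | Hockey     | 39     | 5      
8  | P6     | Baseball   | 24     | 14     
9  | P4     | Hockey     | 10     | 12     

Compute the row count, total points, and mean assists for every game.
SELECT game,
       COUNT(*) as cnt,
       SUM(points) as total_points,
       AVG(assists) as avg_assists
FROM scores
GROUP BY game

Result:
  Baseball: 1 records, 24 total points, 14.00 avg assists
  Basketball: 4 records, 55 total points, 3.00 avg assists
  Hockey: 4 records, 90 total points, 10.75 avg assists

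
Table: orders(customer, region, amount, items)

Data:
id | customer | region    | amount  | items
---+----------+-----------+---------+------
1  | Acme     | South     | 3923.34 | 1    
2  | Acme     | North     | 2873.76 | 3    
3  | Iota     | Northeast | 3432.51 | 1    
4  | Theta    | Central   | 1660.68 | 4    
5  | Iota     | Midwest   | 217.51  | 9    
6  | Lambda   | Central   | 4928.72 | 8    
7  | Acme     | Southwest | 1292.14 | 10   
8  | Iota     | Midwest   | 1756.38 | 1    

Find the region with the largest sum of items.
SELECT region, SUM(items) as val
FROM orders
GROUP BY region
ORDER BY val DESC
LIMIT 1

Result: Central with sum(items) = 12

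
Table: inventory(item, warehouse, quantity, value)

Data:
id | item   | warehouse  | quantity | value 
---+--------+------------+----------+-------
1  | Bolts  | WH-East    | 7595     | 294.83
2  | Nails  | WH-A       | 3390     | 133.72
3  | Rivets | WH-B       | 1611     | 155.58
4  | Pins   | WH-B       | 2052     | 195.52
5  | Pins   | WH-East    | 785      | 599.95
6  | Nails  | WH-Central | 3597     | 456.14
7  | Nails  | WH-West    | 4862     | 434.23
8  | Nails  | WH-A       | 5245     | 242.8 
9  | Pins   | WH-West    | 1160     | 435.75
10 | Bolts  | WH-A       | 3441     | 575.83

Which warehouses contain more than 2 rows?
SELECT warehouse, COUNT(*) as cnt
FROM inventory
GROUP BY warehouse
HAVING COUNT(*) > 2

Result:
  WH-A: 3

Note: HAVING filters groups after aggregation, WHERE filters rows before.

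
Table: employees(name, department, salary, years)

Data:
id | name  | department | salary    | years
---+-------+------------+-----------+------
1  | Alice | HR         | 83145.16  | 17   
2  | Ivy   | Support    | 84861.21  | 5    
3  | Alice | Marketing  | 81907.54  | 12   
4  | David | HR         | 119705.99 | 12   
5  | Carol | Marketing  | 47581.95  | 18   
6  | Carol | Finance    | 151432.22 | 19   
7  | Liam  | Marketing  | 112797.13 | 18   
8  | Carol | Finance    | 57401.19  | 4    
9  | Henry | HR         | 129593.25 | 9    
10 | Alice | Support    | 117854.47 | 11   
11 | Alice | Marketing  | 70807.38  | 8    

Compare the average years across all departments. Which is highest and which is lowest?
SELECT department, AVG(years)
FROM employees
GROUP BY department
ORDER BY AVG(years)

All groups:
  Support: 8.00
  Finance: 11.50
  HR: 12.67
  Marketing: 14.00

Highest: Marketing (14.00)
Lowest: Support (8.00)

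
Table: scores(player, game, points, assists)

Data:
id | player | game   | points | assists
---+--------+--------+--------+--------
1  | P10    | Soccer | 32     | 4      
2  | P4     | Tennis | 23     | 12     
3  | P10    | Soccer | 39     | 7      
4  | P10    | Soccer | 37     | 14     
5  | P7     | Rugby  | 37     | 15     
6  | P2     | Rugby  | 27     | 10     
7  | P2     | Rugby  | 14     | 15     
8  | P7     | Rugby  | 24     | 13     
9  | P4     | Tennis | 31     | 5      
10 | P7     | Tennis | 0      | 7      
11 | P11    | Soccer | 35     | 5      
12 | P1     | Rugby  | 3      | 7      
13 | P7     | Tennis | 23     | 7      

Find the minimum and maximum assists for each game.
SELECT game, MIN(assists), MAX(assists)
FROM scores
GROUP BY game

Result:
  Rugby: min=7, max=15
  Soccer: min=4, max=14
  Tennis: min=5, max=12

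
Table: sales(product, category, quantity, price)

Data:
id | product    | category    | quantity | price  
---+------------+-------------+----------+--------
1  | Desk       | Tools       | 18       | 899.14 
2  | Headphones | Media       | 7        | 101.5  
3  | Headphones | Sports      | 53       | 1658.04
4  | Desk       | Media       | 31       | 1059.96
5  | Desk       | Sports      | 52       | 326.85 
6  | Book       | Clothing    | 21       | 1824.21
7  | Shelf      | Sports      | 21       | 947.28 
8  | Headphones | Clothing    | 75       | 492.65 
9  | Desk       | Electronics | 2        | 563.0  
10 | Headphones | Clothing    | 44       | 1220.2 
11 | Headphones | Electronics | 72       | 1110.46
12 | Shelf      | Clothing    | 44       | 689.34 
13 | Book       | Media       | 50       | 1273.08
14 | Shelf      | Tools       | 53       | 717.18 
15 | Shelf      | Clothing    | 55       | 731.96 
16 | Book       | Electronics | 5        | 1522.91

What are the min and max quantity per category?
SELECT category, MIN(quantity), MAX(quantity)
FROM sales
GROUP BY category

Result:
  Clothing: min=21, max=75
  Electronics: min=2, max=72
  Media: min=7, max=50
  Sports: min=21, max=53
  Tools: min=18, max=53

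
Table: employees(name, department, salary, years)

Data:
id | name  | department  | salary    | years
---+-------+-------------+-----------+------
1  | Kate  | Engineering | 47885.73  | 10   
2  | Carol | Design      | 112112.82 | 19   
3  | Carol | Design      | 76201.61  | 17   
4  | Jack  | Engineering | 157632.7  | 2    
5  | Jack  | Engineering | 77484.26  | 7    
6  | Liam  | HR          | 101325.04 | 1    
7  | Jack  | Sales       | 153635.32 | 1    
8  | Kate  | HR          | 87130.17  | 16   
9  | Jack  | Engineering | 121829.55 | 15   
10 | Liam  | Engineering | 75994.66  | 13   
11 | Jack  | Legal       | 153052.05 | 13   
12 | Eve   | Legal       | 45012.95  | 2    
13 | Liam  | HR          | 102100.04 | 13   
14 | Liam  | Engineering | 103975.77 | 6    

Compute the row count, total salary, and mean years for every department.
SELECT department,
       COUNT(*) as cnt,
       SUM(salary) as total_salary,
       AVG(years) as avg_years
FROM employees
GROUP BY department

Result:
  Design: 2 records, 188314.43 total salary, 18.00 avg years
  Engineering: 6 records, 584802.67 total salary, 8.83 avg years
  HR: 3 records, 290555.25 total salary, 10.00 avg years
  Legal: 2 records, 198065.00 total salary, 7.50 avg years
  Sales: 1 records, 153635.32 total salary, 1.00 avg years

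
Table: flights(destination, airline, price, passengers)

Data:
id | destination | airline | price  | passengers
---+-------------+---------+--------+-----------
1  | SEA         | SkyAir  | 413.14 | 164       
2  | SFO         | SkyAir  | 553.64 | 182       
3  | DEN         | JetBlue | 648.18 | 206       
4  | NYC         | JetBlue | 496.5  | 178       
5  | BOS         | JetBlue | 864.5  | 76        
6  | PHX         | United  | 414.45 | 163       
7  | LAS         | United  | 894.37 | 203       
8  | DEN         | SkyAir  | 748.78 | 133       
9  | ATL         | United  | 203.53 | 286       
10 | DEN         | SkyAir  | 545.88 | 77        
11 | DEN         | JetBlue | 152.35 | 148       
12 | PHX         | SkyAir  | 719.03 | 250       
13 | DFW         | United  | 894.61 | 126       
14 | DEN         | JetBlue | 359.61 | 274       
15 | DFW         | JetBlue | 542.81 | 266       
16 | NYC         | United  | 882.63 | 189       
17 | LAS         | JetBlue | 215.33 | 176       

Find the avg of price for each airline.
SELECT airline, AVG(price) as result
FROM flights
GROUP BY airline

Result:
  JetBlue: 468.47
  SkyAir: 596.09
  United: 657.92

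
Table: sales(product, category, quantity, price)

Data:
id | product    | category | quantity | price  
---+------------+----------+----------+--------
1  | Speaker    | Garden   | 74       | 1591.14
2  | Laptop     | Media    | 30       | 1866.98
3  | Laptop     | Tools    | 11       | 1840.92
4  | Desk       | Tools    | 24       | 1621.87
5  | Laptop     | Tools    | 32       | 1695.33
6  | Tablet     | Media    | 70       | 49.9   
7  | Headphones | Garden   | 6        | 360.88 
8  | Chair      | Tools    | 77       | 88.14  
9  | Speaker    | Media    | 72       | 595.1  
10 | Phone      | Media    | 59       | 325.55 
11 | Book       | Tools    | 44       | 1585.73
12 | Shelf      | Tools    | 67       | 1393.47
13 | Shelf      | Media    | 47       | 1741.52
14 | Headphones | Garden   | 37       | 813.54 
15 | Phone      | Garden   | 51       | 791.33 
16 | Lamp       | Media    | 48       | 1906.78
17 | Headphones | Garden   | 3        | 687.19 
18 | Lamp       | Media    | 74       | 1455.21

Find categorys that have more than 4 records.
SELECT category, COUNT(*) as cnt
FROM sales
GROUP BY category
HAVING COUNT(*) > 4

Result:
  Garden: 5
  Media: 7
  Tools: 6

Note: HAVING filters groups after aggregation, WHERE filters rows before.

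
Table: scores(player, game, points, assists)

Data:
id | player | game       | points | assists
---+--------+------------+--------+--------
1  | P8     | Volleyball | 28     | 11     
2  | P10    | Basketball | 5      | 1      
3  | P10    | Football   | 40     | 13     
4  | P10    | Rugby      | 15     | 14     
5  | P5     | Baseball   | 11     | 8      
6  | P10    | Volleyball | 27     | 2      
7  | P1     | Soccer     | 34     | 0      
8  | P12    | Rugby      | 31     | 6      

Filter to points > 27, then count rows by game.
SELECT game, COUNT(*)
FROM scores
WHERE points > 27
GROUP BY game

Note: WHERE filters rows before grouping.

Result:
  Football: 1
  Rugby: 1
  Soccer: 1
  Volleyball: 1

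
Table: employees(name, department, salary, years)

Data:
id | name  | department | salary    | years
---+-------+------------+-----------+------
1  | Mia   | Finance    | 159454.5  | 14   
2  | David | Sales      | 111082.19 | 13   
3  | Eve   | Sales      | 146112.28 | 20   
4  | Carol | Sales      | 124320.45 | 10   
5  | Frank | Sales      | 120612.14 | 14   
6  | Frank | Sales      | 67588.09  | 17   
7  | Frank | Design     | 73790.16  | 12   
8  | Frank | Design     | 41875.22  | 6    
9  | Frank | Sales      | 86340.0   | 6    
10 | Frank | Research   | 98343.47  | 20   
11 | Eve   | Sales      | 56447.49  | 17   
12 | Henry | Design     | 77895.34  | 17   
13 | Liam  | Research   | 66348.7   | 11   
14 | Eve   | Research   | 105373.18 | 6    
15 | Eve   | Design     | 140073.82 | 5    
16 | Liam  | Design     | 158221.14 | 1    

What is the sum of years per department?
SELECT department, SUM(years) as result
FROM employees
GROUP BY department

Result:
  Design: 41
  Finance: 14
  Research: 37
  Sales: 97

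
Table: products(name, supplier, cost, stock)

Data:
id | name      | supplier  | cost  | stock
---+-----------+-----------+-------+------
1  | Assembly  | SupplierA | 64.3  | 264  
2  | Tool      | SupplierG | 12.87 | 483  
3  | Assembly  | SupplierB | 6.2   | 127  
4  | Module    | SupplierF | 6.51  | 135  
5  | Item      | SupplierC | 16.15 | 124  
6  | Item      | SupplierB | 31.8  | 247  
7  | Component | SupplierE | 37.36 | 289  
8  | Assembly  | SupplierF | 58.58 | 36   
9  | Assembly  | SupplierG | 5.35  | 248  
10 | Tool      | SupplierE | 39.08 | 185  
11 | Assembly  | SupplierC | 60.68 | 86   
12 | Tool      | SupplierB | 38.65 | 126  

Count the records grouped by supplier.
SELECT supplier, COUNT(*) as count
FROM products
GROUP BY supplier

Result:
  SupplierA: 1
  SupplierB: 3
  SupplierC: 2
  SupplierE: 2
  SupplierF: 2
  SupplierG: 2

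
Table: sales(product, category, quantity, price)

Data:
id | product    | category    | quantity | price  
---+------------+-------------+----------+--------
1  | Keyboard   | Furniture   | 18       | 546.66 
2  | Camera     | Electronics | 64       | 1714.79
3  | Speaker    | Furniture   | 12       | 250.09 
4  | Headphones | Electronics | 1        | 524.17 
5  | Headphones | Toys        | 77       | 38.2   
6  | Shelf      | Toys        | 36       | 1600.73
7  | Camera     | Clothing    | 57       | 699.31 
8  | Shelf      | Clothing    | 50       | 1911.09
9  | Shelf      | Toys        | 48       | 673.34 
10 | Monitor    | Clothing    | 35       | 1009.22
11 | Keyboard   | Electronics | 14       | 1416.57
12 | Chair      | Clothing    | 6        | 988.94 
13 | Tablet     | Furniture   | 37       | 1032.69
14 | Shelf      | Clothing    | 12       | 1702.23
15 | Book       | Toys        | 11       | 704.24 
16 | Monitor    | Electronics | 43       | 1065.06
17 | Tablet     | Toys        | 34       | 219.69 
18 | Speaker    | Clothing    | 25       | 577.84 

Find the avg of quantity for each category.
SELECT category, AVG(quantity) as result
FROM sales
GROUP BY category

Result:
  Clothing: 30.83
  Electronics: 30.50
  Furniture: 22.33
  Toys: 41.20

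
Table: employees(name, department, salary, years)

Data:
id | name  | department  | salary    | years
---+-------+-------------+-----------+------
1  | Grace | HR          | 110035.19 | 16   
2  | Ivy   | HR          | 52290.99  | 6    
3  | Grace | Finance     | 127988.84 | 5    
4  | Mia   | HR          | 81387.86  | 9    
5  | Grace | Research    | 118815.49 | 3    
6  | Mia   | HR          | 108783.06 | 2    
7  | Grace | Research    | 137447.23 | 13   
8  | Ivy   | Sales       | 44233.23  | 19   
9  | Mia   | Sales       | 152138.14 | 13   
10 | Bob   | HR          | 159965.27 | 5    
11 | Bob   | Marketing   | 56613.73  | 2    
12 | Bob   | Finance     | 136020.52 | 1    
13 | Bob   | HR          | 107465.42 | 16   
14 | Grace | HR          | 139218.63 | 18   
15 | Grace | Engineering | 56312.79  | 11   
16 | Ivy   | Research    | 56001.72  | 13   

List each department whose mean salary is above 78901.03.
SELECT department, AVG(salary)
FROM employees
GROUP BY department
HAVING AVG(salary) > 78901.03

Result:
  Finance: avg=132004.68
  HR: avg=108449.49
  Research: avg=104088.15
  Sales: avg=98185.69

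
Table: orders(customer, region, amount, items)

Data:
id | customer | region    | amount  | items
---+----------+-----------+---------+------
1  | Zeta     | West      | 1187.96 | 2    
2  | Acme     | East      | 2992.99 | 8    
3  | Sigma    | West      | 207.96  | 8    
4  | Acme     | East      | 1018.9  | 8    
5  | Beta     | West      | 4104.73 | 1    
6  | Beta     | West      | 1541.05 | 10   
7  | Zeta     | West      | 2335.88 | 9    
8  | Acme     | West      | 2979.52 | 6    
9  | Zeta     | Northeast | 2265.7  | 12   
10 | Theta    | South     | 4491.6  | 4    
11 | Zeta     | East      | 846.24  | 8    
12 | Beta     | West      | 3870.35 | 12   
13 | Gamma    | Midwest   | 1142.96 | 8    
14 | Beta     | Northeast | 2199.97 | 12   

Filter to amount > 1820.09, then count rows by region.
SELECT region, COUNT(*)
FROM orders
WHERE amount > 1820.09
GROUP BY region

Note: WHERE filters rows before grouping.

Result:
  East: 1
  Northeast: 2
  South: 1
  West: 4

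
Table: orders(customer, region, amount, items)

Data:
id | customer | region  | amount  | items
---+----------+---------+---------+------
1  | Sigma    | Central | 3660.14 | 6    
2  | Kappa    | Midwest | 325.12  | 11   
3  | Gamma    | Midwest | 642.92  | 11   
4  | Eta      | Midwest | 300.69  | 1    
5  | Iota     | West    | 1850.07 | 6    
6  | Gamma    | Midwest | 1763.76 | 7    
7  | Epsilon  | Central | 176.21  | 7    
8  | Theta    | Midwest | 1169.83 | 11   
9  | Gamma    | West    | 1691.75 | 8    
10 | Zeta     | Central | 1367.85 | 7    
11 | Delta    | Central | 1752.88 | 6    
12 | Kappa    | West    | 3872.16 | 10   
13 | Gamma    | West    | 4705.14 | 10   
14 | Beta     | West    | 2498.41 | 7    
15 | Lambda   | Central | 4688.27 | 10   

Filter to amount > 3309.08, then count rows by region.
SELECT region, COUNT(*)
FROM orders
WHERE amount > 3309.08
GROUP BY region

Note: WHERE filters rows before grouping.

Result:
  Central: 2
  West: 2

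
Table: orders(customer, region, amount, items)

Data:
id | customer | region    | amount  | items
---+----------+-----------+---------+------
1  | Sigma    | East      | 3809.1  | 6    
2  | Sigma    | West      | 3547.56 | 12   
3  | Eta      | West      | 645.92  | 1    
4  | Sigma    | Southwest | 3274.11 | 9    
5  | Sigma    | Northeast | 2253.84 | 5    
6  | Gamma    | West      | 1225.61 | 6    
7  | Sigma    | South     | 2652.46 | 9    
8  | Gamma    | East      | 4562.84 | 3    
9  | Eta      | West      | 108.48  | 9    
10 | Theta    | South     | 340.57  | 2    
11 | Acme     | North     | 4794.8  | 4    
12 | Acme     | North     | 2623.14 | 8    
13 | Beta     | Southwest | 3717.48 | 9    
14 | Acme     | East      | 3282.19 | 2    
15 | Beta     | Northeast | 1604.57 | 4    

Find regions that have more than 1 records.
SELECT region, COUNT(*) as cnt
FROM orders
GROUP BY region
HAVING COUNT(*) > 1

Result:
  East: 3
  North: 2
  Northeast: 2
  South: 2
  Southwest: 2
  West: 4

Note: HAVING filters groups after aggregation, WHERE filters rows before.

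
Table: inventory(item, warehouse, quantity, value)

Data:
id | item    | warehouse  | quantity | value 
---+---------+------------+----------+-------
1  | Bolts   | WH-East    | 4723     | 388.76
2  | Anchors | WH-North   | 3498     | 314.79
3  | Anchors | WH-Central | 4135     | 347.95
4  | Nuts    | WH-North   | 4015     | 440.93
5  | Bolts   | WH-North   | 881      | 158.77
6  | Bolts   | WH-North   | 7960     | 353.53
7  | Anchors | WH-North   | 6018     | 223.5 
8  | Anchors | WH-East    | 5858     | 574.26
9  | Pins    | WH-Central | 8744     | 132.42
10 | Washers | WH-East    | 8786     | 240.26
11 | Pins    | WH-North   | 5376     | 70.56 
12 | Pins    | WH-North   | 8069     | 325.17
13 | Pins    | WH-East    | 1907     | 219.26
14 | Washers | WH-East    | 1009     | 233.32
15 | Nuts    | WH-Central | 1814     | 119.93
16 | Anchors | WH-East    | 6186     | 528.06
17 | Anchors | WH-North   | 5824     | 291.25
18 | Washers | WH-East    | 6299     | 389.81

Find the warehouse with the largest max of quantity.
SELECT warehouse, MAX(quantity) as val
FROM inventory
GROUP BY warehouse
ORDER BY val DESC
LIMIT 1

Result: WH-East with max(quantity) = 8786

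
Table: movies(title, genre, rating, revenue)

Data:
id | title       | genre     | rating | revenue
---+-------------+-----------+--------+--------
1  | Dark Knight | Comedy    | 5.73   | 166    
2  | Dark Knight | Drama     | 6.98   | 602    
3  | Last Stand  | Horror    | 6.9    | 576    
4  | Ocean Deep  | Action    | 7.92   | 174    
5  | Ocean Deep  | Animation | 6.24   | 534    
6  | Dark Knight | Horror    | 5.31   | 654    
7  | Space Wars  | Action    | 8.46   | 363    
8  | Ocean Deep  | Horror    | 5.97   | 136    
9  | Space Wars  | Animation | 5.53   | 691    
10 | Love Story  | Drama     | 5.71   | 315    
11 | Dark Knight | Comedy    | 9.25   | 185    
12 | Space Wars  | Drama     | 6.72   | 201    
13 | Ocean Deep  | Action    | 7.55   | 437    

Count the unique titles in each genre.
SELECT genre, COUNT(DISTINCT title)
FROM movies
GROUP BY genre

Result:
  Action: 2 distinct
  Animation: 2 distinct
  Comedy: 1 distinct
  Drama: 3 distinct
  Horror: 3 distinct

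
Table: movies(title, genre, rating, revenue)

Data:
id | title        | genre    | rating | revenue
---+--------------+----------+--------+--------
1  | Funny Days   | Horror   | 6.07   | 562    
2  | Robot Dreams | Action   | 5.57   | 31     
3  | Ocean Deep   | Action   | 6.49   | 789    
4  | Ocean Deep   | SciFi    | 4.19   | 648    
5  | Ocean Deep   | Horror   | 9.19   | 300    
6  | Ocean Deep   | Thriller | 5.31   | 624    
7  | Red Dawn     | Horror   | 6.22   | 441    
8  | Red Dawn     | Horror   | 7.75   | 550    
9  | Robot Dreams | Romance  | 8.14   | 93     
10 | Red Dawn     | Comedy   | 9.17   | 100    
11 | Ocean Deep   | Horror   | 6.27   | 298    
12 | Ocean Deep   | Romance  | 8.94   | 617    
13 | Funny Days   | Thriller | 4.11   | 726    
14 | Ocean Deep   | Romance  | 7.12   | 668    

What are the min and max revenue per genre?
SELECT genre, MIN(revenue), MAX(revenue)
FROM movies
GROUP BY genre

Result:
  Action: min=31, max=789
  Comedy: min=100, max=100
  Horror: min=298, max=562
  Romance: min=93, max=668
  SciFi: min=648, max=648
  Thriller: min=624, max=726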